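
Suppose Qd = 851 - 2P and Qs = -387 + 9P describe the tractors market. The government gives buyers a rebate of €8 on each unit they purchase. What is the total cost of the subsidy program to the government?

Government cost = €5112

Pre-subsidy: 851 - 2P = -387 + 9P gives P* = 1238/11, Q* = 6885/11.
With the rebate, buyers effectively pay Pb = Ps − 8, where Ps is the price sellers receive.
Demand in terms of Ps becomes Qd = 851 − 2(Ps − 8) = 867 - 2Ps. Setting this equal to supply: 867 - 2Ps = -387 + 9Ps, so Ps = 114.
Buyers pay Pb = 114 − 8 = 106; Q' = -387 + 9·114 = 639.
Government outlay = subsidy × quantity = 8 × 639 = 5112.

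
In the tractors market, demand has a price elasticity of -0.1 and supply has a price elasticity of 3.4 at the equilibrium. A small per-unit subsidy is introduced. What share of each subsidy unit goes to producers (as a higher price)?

Producer share = 1/35

For a small subsidy around the equilibrium, the benefit split depends on the relative slopes, which at a point are proportional to the elasticities.
Buyer share = εs/(εs + |εd|) = 3.4/(3.4 + 0.1) = 34/35; seller share = |εd|/(εs + |εd|) = 1/35.
So producers capture 1/35 of the subsidy.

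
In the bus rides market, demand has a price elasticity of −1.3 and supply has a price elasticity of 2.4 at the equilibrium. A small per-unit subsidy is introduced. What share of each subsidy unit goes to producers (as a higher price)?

For a small subsidy around the equilibrium, the benefit split depends on the relative slopes, which at a point are proportional to the elasticities.
Buyer share = εs/(εs + |εd|) = 2.4/(2.4 + 1.3) = 24/37; seller share = |εd|/(εs + |εd|) = 13/37.
So producers capture 13/37 of the subsidy.

Producer share = 13/37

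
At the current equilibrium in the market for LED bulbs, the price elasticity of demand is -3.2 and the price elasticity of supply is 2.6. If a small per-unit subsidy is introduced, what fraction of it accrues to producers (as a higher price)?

For a small subsidy around the equilibrium, the benefit split depends on the relative slopes, which at a point are proportional to the elasticities.
Buyer share = εs/(εs + |εd|) = 2.6/(2.6 + 3.2) = 13/29; seller share = |εd|/(εs + |εd|) = 16/29.
So producers capture 16/29 of the subsidy.

Producer share = 16/29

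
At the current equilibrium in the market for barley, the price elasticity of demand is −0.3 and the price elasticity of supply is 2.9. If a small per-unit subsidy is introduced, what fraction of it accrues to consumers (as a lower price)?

For a small subsidy around the equilibrium, the benefit split depends on the relative slopes, which at a point are proportional to the elasticities.
Buyer share = εs/(εs + |εd|) = 2.9/(2.9 + 0.3) = 0.90625; seller share = |εd|/(εs + |εd|) = 0.09375.

Consumer share = 0.90625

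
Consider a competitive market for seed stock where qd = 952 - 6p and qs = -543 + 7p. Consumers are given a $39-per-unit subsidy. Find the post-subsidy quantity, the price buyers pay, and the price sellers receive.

Pre-subsidy: 952 - 6p = -543 + 7p gives p* = 115, q* = 262.
With the rebate, buyers effectively pay pb = ps − 39, where ps is the price sellers receive.
Demand in terms of ps becomes qd = 952 − 6(ps − 39) = 1186 - 6ps. Setting this equal to supply: 1186 - 6ps = -543 + 7ps, so ps = 133.
Buyers pay pb = 133 − 39 = 94; q' = -543 + 7·133 = 388.

q' = 388; buyers pay $94; sellers receive $133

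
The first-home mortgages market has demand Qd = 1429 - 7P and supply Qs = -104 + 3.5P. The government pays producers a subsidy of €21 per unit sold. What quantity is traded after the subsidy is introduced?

Pre-subsidy: 1429 - 7P = -104 + 3.5P gives P* = 146, Q* = 407.
With the subsidy, sellers receive Ps = Pb + 21 for each unit, where Pb is the price buyers pay.
Supply in terms of Pb becomes Qs = -104 + 3.5(Pb + 21) = -30.5 + 3.5Pb. Setting this equal to demand: 1429 - 7Pb = -30.5 + 3.5Pb, so Pb = 139.
Sellers receive Ps = 139 + 21 = 160; Q' = 1429 − 7·139 = 456.

Q' = 456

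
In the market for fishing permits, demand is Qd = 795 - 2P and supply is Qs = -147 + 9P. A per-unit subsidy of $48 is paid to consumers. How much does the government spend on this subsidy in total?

Government cost = 370800/11

Pre-subsidy: 795 - 2P = -147 + 9P gives P* = 942/11, Q* = 6861/11.
With the rebate, buyers effectively pay Pb = Ps − 48, where Ps is the price sellers receive.
Demand in terms of Ps becomes Qd = 795 − 2(Ps − 48) = 891 - 2Ps. Setting this equal to supply: 891 - 2Ps = -147 + 9Ps, so Ps = 1038/11.
Buyers pay Pb = 1038/11 − 48 = 510/11; Q' = -147 + 9·(1038/11) = 7725/11.
Government outlay = subsidy × quantity = 48 × 7725/11 = 370800/11.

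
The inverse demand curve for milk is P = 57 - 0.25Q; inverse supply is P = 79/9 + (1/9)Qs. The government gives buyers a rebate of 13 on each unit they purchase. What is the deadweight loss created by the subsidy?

Pre-subsidy: 57 - 0.25Q = 79/9 + (1/9)Q gives Q* = 1736/13 and P* = 307/13.
With the rebate, buyers effectively pay Pb = Ps − 13, where Ps is the price sellers receive.
On the curves, Pb = 57 - 0.25Q and Ps = 79/9 + (1/9)Q; the wedge Ps − Pb = 13 gives 79/9 + (1/9)Q − (57 - 0.25Q) = 13, so Q' = 2204/13.
Then Pb = 57 − 0.25·(2204/13) = 190/13 and Ps = 79/9 + (1/9)·(2204/13) = 359/13.
The subsidy expands output by 2204/13 − 1736/13 = 36 past the efficient level; on those units the gap between marginal cost and willingness to pay runs from 0 up to 13.
DWL = ½ × 13 × 36 = 234.

Deadweight loss = 234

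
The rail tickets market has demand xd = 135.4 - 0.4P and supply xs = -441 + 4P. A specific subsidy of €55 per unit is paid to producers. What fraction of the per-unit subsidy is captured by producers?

Producer share = 1/11

Pre-subsidy: 135.4 - 0.4P = -441 + 4P gives P* = 131, x* = 83.
With the subsidy, sellers receive Ps = Pb + 55 for each unit, where Pb is the price buyers pay.
Supply in terms of Pb becomes xs = -441 + 4(Pb + 55) = -221 + 4Pb. Setting this equal to demand: 135.4 - 0.4Pb = -221 + 4Pb, so Pb = 81.
Sellers receive Ps = 81 + 55 = 136; x' = 135.4 − 0.4·81 = 103.
Buyers' price falls by P* − Pb = 131 − 81 = 50; sellers' price rises by Ps − P* = 136 − 131 = 5.
So producers capture 5/55 = 1/11 of each unit of subsidy.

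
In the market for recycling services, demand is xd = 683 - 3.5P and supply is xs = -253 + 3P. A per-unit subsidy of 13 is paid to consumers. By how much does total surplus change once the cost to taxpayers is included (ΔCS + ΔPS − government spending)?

Pre-subsidy: 683 - 3.5P = -253 + 3P gives P* = 144, x* = 179.
With the rebate, buyers effectively pay Pb = Ps − 13, where Ps is the price sellers receive.
Demand in terms of Ps becomes xd = 683 − 3.5(Ps − 13) = 728.5 - 3.5Ps. Setting this equal to supply: 728.5 - 3.5Ps = -253 + 3Ps, so Ps = 151.
Buyers pay Pb = 151 − 13 = 138; x' = -253 + 3·151 = 200.
ΔCS = ½(179 + 200)(144 − 138) = 1137; ΔPS = ½(179 + 200)(151 − 144) = 1326.5.
Government spending = 13 × 200 = 2600.
Net change = 1137 + 1326.5 − 2600 = -136.5. The loss equals the DWL triangle ½·13·21.

Net change in total surplus = -136.5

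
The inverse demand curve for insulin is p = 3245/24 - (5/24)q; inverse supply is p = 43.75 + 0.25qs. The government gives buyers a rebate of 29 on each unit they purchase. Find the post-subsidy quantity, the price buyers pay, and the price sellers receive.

Pre-subsidy: 3245/24 - (5/24)q = 43.75 + 0.25q gives q* = 2195/11 and p* = 1030/11.
With the rebate, buyers effectively pay pb = ps − 29, where ps is the price sellers receive.
On the curves, pb = 3245/24 - (5/24)q and ps = 43.75 + 0.25q; the wedge ps − pb = 29 gives 43.75 + 0.25q − (3245/24 - (5/24)q) = 29, so q' = 2891/11.
Then pb = 3245/24 − (5/24)·(2891/11) = 885/11 and ps = 43.75 + 0.25·(2891/11) = 1204/11.

q' = 2891/11; buyers pay 885/11; sellers receive 1204/11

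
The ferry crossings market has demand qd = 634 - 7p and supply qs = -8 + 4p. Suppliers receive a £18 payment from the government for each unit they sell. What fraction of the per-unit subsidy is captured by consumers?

Consumer share = 4/11

Pre-subsidy: 634 - 7p = -8 + 4p gives p* = 642/11, q* = 2480/11.
With the subsidy, sellers receive ps = pb + 18 for each unit, where pb is the price buyers pay.
Supply in terms of pb becomes qs = -8 + 4(pb + 18) = 64 + 4pb. Setting this equal to demand: 634 - 7pb = 64 + 4pb, so pb = 570/11.
Sellers receive ps = 570/11 + 18 = 768/11; q' = 634 − 7·(570/11) = 2984/11.
Buyers' price falls by p* − pb = 642/11 − 570/11 = 72/11; sellers' price rises by ps − p* = 768/11 − 642/11 = 126/11.
So consumers capture (72/11)/18 = 4/11 of each unit of subsidy.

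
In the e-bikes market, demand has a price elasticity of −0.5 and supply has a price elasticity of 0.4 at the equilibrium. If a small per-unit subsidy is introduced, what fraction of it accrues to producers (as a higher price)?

Producer share = 5/9

For a small subsidy around the equilibrium, the benefit split depends on the relative slopes, which at a point are proportional to the elasticities.
Buyer share = εs/(εs + |εd|) = 0.4/(0.4 + 0.5) = 4/9; seller share = |εd|/(εs + |εd|) = 5/9.
So producers capture 5/9 of the subsidy.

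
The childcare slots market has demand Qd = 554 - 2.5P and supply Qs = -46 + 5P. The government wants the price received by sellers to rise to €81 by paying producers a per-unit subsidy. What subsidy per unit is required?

Required subsidy s = €3 per unit

At a seller price of 81, quantity supplied is -46 + 5·81 = 359.
Buyers absorb 359 only when they pay Pb with 554 − 2.5·Pb = 359, i.e. Pb = 78.
s = Ps − Pb = 81 − 78 = 3.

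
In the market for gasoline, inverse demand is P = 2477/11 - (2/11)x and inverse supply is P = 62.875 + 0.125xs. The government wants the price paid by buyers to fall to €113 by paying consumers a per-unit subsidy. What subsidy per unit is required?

At a buyer price of 113, quantity demanded is 1238.5 − 5.5·113 = 617.
Sellers supply 617 only when they receive Ps = 62.875 + 0.125·617 = 140.
s = Ps − Pb = 140 − 113 = 27.

Required subsidy s = €27 per unit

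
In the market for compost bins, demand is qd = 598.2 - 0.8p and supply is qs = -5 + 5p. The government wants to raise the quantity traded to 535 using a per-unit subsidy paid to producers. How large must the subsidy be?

At q = 535, invert demand for the buyer price: pb = (598.2 − 535)/0.8 = 79; invert supply for the seller price: ps = (535 − (-5))/5 = 108.
The subsidy must fill the gap: s = ps − pb = 108 − 79 = 29.

Required subsidy s = 29 per unit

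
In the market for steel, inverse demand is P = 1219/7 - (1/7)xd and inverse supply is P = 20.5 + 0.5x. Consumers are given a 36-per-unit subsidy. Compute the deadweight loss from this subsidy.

Pre-subsidy: 1219/7 - (1/7)x = 20.5 + 0.5x gives x* = 239 and P* = 140.
With the rebate, buyers effectively pay Pb = Ps − 36, where Ps is the price sellers receive.
On the curves, Pb = 1219/7 - (1/7)x and Ps = 20.5 + 0.5x; the wedge Ps − Pb = 36 gives 20.5 + 0.5x − (1219/7 - (1/7)x) = 36, so x' = 295.
Then Pb = 1219/7 − (1/7)·295 = 132 and Ps = 20.5 + 0.5·295 = 168.
The subsidy expands output by 295 − 239 = 56 past the efficient level; on those units the gap between marginal cost and willingness to pay runs from 0 up to 36.
DWL = ½ × 36 × 56 = 1008.

Deadweight loss = 1008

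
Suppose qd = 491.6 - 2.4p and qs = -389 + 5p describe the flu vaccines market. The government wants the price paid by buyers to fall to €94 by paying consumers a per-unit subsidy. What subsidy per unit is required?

Required subsidy s = €37 per unit

At a buyer price of 94, quantity demanded is 491.6 − 2.4·94 = 266.
Sellers supply 266 only when they receive ps with -389 + 5·ps = 266, i.e. ps = 131.
s = ps − pb = 131 − 94 = 37.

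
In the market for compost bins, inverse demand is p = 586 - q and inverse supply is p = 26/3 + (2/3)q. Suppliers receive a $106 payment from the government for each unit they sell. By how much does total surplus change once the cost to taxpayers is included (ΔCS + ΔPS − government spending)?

Net change in total surplus = -$3370.8

Pre-subsidy: 586 - q = 26/3 + (2/3)q gives q* = 346.4 and p* = 239.6.
With the subsidy, sellers receive ps = pb + 106 for each unit, where pb is the price buyers pay.
On the curves, pb = 586 - q and ps = 26/3 + (2/3)q; the wedge ps − pb = 106 gives 26/3 + (2/3)q − (586 - q) = 106, so q' = 410.
Then pb = 586 − 1·410 = 176 and ps = 26/3 + (2/3)·410 = 282.
ΔCS = ½(346.4 + 410)(239.6 − 176) = 24053.52; ΔPS = ½(346.4 + 410)(282 − 239.6) = 16035.68.
Government spending = 106 × 410 = 43460.
Net change = 24053.52 + 16035.68 − 43460 = -3370.8. The loss equals the DWL triangle ½·106·63.6.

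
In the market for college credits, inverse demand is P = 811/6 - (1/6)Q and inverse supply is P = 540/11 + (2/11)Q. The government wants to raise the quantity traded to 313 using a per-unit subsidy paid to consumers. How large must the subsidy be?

Required subsidy s = 23 per unit

At Q = 313, from the demand curve buyers pay Pb = 811/6 − (1/6)·313 = 83; from the supply curve sellers need Ps = 540/11 + (2/11)·313 = 106.
The subsidy must fill the gap: s = Ps − Pb = 106 − 83 = 23.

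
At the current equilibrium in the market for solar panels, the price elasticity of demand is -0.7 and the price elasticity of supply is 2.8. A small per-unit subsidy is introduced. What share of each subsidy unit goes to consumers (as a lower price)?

Consumer share = 0.8

For a small subsidy around the equilibrium, the benefit split depends on the relative slopes, which at a point are proportional to the elasticities.
Buyer share = εs/(εs + |εd|) = 2.8/(2.8 + 0.7) = 0.8; seller share = |εd|/(εs + |εd|) = 0.2.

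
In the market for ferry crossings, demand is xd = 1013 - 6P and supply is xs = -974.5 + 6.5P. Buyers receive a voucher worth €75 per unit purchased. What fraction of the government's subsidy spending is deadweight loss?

Pre-subsidy: 1013 - 6P = -974.5 + 6.5P gives P* = 159, x* = 59.
With the rebate, buyers effectively pay Pb = Ps − 75, where Ps is the price sellers receive.
Demand in terms of Ps becomes xd = 1013 − 6(Ps − 75) = 1463 - 6Ps. Setting this equal to supply: 1463 - 6Ps = -974.5 + 6.5Ps, so Ps = 195.
Buyers pay Pb = 195 − 75 = 120; x' = -974.5 + 6.5·195 = 293.
ΔCS = ½(59 + 293)(159 − 120) = 6864; ΔPS = ½(59 + 293)(195 − 159) = 6336.
Government spending = 75 × 293 = 21975.
DWL = ½ × 75 × (293 − 59) = 8775; fraction = 8775 / 21975 = 117/293.

DWL / government spending = 117/293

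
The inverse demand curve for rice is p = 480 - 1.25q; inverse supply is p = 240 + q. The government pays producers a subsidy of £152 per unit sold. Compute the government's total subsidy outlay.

Government cost = 238336/9

Pre-subsidy: 480 - 1.25q = 240 + q gives q* = 320/3 and p* = 1040/3.
With the subsidy, sellers receive ps = pb + 152 for each unit, where pb is the price buyers pay.
On the curves, pb = 480 - 1.25q and ps = 240 + q; the wedge ps − pb = 152 gives 240 + q − (480 - 1.25q) = 152, so q' = 1568/9.
Then pb = 480 − 1.25·(1568/9) = 2360/9 and ps = 240 + 1·(1568/9) = 3728/9.
Government outlay = subsidy × quantity = 152 × 1568/9 = 238336/9.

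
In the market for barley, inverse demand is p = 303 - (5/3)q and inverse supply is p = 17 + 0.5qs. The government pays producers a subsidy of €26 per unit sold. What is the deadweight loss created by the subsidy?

Pre-subsidy: 303 - (5/3)q = 17 + 0.5q gives q* = 132 and p* = 83.
With the subsidy, sellers receive ps = pb + 26 for each unit, where pb is the price buyers pay.
On the curves, pb = 303 - (5/3)q and ps = 17 + 0.5q; the wedge ps − pb = 26 gives 17 + 0.5q − (303 - (5/3)q) = 26, so q' = 144.
Then pb = 303 − (5/3)·144 = 63 and ps = 17 + 0.5·144 = 89.
The subsidy expands output by 144 − 132 = 12 past the efficient level; on those units the gap between marginal cost and willingness to pay runs from 0 up to 26.
DWL = ½ × 26 × 12 = 156.

Deadweight loss = €156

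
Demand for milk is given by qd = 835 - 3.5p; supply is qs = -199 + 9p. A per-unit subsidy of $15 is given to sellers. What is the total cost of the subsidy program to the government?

Pre-subsidy: 835 - 3.5p = -199 + 9p gives p* = 82.72, q* = 545.48.
With the subsidy, sellers receive ps = pb + 15 for each unit, where pb is the price buyers pay.
Supply in terms of pb becomes qs = -199 + 9(pb + 15) = -64 + 9pb. Setting this equal to demand: 835 - 3.5pb = -64 + 9pb, so pb = 71.92.
Sellers receive ps = 71.92 + 15 = 86.92; q' = 835 − 3.5·71.92 = 583.28.
Government outlay = subsidy × quantity = 15 × 583.28 = 8749.2.

Government cost = $8749.2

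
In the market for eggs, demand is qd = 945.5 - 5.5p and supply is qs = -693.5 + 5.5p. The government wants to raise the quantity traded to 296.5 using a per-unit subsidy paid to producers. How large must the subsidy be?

At q = 296.5, invert demand for the buyer price: pb = (945.5 − 296.5)/5.5 = 118; invert supply for the seller price: ps = (296.5 − (-693.5))/5.5 = 180.
The subsidy must fill the gap: s = ps − pb = 180 − 118 = 62.

Required subsidy s = 62 per unit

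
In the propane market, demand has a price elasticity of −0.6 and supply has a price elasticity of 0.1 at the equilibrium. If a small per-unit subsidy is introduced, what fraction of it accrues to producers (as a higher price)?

Producer share = 6/7

For a small subsidy around the equilibrium, the benefit split depends on the relative slopes, which at a point are proportional to the elasticities.
Buyer share = εs/(εs + |εd|) = 0.1/(0.1 + 0.6) = 1/7; seller share = |εd|/(εs + |εd|) = 6/7.
So producers capture 6/7 of the subsidy.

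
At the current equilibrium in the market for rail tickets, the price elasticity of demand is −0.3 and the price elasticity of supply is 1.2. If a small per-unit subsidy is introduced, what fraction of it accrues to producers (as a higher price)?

Producer share = 0.2

For a small subsidy around the equilibrium, the benefit split depends on the relative slopes, which at a point are proportional to the elasticities.
Buyer share = εs/(εs + |εd|) = 1.2/(1.2 + 0.3) = 0.8; seller share = |εd|/(εs + |εd|) = 0.2.
So producers capture 0.2 of the subsidy.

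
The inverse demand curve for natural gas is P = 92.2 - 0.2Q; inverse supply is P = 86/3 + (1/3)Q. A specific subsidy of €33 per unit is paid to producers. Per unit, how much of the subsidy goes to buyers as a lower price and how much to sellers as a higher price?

Buyers gain €12.375 per unit; sellers gain €20.625 per unit

Pre-subsidy: 92.2 - 0.2Q = 86/3 + (1/3)Q gives Q* = 119.125 and P* = 68.375.
With the subsidy, sellers receive Ps = Pb + 33 for each unit, where Pb is the price buyers pay.
On the curves, Pb = 92.2 - 0.2Q and Ps = 86/3 + (1/3)Q; the wedge Ps − Pb = 33 gives 86/3 + (1/3)Q − (92.2 - 0.2Q) = 33, so Q' = 181.
Then Pb = 92.2 − 0.2·181 = 56 and Ps = 86/3 + (1/3)·181 = 89.
Buyers' price falls by P* − Pb = 68.375 − 56 = 12.375; sellers' price rises by Ps − P* = 89 − 68.375 = 20.625.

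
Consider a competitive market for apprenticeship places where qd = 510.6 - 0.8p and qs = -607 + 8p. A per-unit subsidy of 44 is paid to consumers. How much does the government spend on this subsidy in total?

Government cost = 19404

Pre-subsidy: 510.6 - 0.8p = -607 + 8p gives p* = 127, q* = 409.
With the rebate, buyers effectively pay pb = ps − 44, where ps is the price sellers receive.
Demand in terms of ps becomes qd = 510.6 − 0.8(ps − 44) = 545.8 - 0.8ps. Setting this equal to supply: 545.8 - 0.8ps = -607 + 8ps, so ps = 131.
Buyers pay pb = 131 − 44 = 87; q' = -607 + 8·131 = 441.
Government outlay = subsidy × quantity = 44 × 441 = 19404.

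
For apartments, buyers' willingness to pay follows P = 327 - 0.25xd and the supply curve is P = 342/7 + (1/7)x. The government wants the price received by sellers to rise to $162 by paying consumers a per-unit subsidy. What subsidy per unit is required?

At a seller price of 162, quantity supplied is -342 + 7·162 = 792.
Buyers absorb 792 only when they pay Pb = 327 − 0.25·792 = 129.
s = Ps − Pb = 162 − 129 = 33.

Required subsidy s = $33 per unit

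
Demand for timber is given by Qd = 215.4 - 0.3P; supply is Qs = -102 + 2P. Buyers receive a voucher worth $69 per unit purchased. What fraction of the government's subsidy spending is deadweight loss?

DWL / government spending = 0.046875

Pre-subsidy: 215.4 - 0.3P = -102 + 2P gives P* = 138, Q* = 174.
With the rebate, buyers effectively pay Pb = Ps − 69, where Ps is the price sellers receive.
Demand in terms of Ps becomes Qd = 215.4 − 0.3(Ps − 69) = 236.1 - 0.3Ps. Setting this equal to supply: 236.1 - 0.3Ps = -102 + 2Ps, so Ps = 147.
Buyers pay Pb = 147 − 69 = 78; Q' = -102 + 2·147 = 192.
ΔCS = ½(174 + 192)(138 − 78) = 10980; ΔPS = ½(174 + 192)(147 − 138) = 1647.
Government spending = 69 × 192 = 13248.
DWL = ½ × 69 × (192 − 174) = 621; fraction = 621 / 13248 = 0.046875.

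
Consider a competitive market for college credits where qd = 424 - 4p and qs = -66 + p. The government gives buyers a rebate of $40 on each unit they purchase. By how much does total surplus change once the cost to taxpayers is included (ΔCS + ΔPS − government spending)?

Pre-subsidy: 424 - 4p = -66 + p gives p* = 98, q* = 32.
With the rebate, buyers effectively pay pb = ps − 40, where ps is the price sellers receive.
Demand in terms of ps becomes qd = 424 − 4(ps − 40) = 584 - 4ps. Setting this equal to supply: 584 - 4ps = -66 + ps, so ps = 130.
Buyers pay pb = 130 − 40 = 90; q' = -66 + 1·130 = 64.
ΔCS = ½(32 + 64)(98 − 90) = 384; ΔPS = ½(32 + 64)(130 − 98) = 1536.
Government spending = 40 × 64 = 2560.
Net change = 384 + 1536 − 2560 = -640. The loss equals the DWL triangle ½·40·32.

Net change in total surplus = -$640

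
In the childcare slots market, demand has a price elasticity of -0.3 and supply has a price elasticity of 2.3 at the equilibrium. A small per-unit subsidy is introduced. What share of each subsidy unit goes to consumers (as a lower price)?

For a small subsidy around the equilibrium, the benefit split depends on the relative slopes, which at a point are proportional to the elasticities.
Buyer share = εs/(εs + |εd|) = 2.3/(2.3 + 0.3) = 23/26; seller share = |εd|/(εs + |εd|) = 3/26.

Consumer share = 23/26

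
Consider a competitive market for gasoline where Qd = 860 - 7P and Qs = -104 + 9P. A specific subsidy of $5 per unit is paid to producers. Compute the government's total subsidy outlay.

Government cost = $2289.6875

Pre-subsidy: 860 - 7P = -104 + 9P gives P* = 60.25, Q* = 438.25.
With the subsidy, sellers receive Ps = Pb + 5 for each unit, where Pb is the price buyers pay.
Supply in terms of Pb becomes Qs = -104 + 9(Pb + 5) = -59 + 9Pb. Setting this equal to demand: 860 - 7Pb = -59 + 9Pb, so Pb = 57.4375.
Sellers receive Ps = 57.4375 + 5 = 62.4375; Q' = 860 − 7·57.4375 = 457.9375.
Government outlay = subsidy × quantity = 5 × 457.9375 = 2289.6875.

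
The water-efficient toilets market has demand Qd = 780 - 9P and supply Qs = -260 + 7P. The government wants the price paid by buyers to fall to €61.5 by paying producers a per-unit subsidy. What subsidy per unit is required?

At a buyer price of 61.5, quantity demanded is 780 − 9·61.5 = 226.5.
Sellers supply 226.5 only when they receive Ps with -260 + 7·Ps = 226.5, i.e. Ps = 69.5.
s = Ps − Pb = 69.5 − 61.5 = 8.

Required subsidy s = €8 per unit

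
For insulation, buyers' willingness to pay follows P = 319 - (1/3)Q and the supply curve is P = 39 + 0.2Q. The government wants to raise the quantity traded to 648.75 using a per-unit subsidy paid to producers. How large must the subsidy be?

At Q = 648.75, from the demand curve buyers pay Pb = 319 − (1/3)·648.75 = 102.75; from the supply curve sellers need Ps = 39 + 0.2·648.75 = 168.75.
The subsidy must fill the gap: s = Ps − Pb = 168.75 − 102.75 = 66.

Required subsidy s = 66 per unit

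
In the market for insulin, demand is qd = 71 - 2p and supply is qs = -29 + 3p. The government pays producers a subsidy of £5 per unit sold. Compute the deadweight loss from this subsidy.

Pre-subsidy: 71 - 2p = -29 + 3p gives p* = 20, q* = 31.
With the subsidy, sellers receive ps = pb + 5 for each unit, where pb is the price buyers pay.
Supply in terms of pb becomes qs = -29 + 3(pb + 5) = -14 + 3pb. Setting this equal to demand: 71 - 2pb = -14 + 3pb, so pb = 17.
Sellers receive ps = 17 + 5 = 22; q' = 71 − 2·17 = 37.
The subsidy expands output by 37 − 31 = 6 past the efficient level; on those units the gap between marginal cost and willingness to pay runs from 0 up to 5.
DWL = ½ × 5 × 6 = 15.

Deadweight loss = £15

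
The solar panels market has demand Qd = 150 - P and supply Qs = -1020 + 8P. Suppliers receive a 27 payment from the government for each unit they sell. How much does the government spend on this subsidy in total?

Government cost = 1188

Pre-subsidy: 150 - P = -1020 + 8P gives P* = 130, Q* = 20.
With the subsidy, sellers receive Ps = Pb + 27 for each unit, where Pb is the price buyers pay.
Supply in terms of Pb becomes Qs = -1020 + 8(Pb + 27) = -804 + 8Pb. Setting this equal to demand: 150 - Pb = -804 + 8Pb, so Pb = 106.
Sellers receive Ps = 106 + 27 = 133; Q' = 150 − 1·106 = 44.
Government outlay = subsidy × quantity = 27 × 44 = 1188.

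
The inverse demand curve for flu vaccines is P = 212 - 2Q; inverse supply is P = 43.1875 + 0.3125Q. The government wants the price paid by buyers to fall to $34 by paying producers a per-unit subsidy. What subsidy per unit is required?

At a buyer price of 34, quantity demanded is 106 − 0.5·34 = 89.
Sellers supply 89 only when they receive Ps = 43.1875 + 0.3125·89 = 71.
s = Ps − Pb = 71 − 34 = 37.

Required subsidy s = $37 per unit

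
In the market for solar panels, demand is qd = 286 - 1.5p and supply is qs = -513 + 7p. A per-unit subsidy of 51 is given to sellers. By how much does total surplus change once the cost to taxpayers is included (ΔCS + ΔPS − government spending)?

Pre-subsidy: 286 - 1.5p = -513 + 7p gives p* = 94, q* = 145.
With the subsidy, sellers receive ps = pb + 51 for each unit, where pb is the price buyers pay.
Supply in terms of pb becomes qs = -513 + 7(pb + 51) = -156 + 7pb. Setting this equal to demand: 286 - 1.5pb = -156 + 7pb, so pb = 52.
Sellers receive ps = 52 + 51 = 103; q' = 286 − 1.5·52 = 208.
ΔCS = ½(145 + 208)(94 − 52) = 7413; ΔPS = ½(145 + 208)(103 − 94) = 1588.5.
Government spending = 51 × 208 = 10608.
Net change = 7413 + 1588.5 − 10608 = -1606.5. The loss equals the DWL triangle ½·51·63.

Net change in total surplus = -1606.5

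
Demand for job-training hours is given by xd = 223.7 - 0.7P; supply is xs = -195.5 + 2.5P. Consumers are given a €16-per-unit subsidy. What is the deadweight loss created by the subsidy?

Pre-subsidy: 223.7 - 0.7P = -195.5 + 2.5P gives P* = 131, x* = 132.
With the rebate, buyers effectively pay Pb = Ps − 16, where Ps is the price sellers receive.
Demand in terms of Ps becomes xd = 223.7 − 0.7(Ps − 16) = 234.9 - 0.7Ps. Setting this equal to supply: 234.9 - 0.7Ps = -195.5 + 2.5Ps, so Ps = 134.5.
Buyers pay Pb = 134.5 − 16 = 118.5; x' = -195.5 + 2.5·134.5 = 140.75.
The subsidy expands output by 140.75 − 132 = 8.75 past the efficient level; on those units the gap between marginal cost and willingness to pay runs from 0 up to 16.
DWL = ½ × 16 × 8.75 = 70.

Deadweight loss = €70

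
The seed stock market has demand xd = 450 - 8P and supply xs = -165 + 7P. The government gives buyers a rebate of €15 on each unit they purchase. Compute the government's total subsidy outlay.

Government cost = €2670

Pre-subsidy: 450 - 8P = -165 + 7P gives P* = 41, x* = 122.
With the rebate, buyers effectively pay Pb = Ps − 15, where Ps is the price sellers receive.
Demand in terms of Ps becomes xd = 450 − 8(Ps − 15) = 570 - 8Ps. Setting this equal to supply: 570 - 8Ps = -165 + 7Ps, so Ps = 49.
Buyers pay Pb = 49 − 15 = 34; x' = -165 + 7·49 = 178.
Government outlay = subsidy × quantity = 15 × 178 = 2670.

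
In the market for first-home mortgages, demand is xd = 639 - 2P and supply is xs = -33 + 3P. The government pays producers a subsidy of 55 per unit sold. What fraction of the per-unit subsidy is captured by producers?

Producer share = 0.4

Pre-subsidy: 639 - 2P = -33 + 3P gives P* = 134.4, x* = 370.2.
With the subsidy, sellers receive Ps = Pb + 55 for each unit, where Pb is the price buyers pay.
Supply in terms of Pb becomes xs = -33 + 3(Pb + 55) = 132 + 3Pb. Setting this equal to demand: 639 - 2Pb = 132 + 3Pb, so Pb = 101.4.
Sellers receive Ps = 101.4 + 55 = 156.4; x' = 639 − 2·101.4 = 436.2.
Buyers' price falls by P* − Pb = 134.4 − 101.4 = 33; sellers' price rises by Ps − P* = 156.4 − 134.4 = 22.
So producers capture 22/55 = 0.4 of each unit of subsidy.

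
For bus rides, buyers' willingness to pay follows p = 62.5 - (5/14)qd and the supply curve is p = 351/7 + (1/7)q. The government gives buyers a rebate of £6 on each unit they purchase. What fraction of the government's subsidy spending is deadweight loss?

Pre-subsidy: 62.5 - (5/14)q = 351/7 + (1/7)q gives q* = 173/7 and p* = 2630/49.
With the rebate, buyers effectively pay pb = ps − 6, where ps is the price sellers receive.
On the curves, pb = 62.5 - (5/14)q and ps = 351/7 + (1/7)q; the wedge ps − pb = 6 gives 351/7 + (1/7)q − (62.5 - (5/14)q) = 6, so q' = 257/7.
Then pb = 62.5 − (5/14)·(257/7) = 2420/49 and ps = 351/7 + (1/7)·(257/7) = 2714/49.
ΔCS = ½(173/7 + 257/7)(2630/49 − 2420/49) = 6450/49; ΔPS = ½(173/7 + 257/7)(2714/49 − 2630/49) = 2580/49.
Government spending = 6 × 257/7 = 1542/7.
DWL = ½ × 6 × (257/7 − 173/7) = 36; fraction = 36 / (1542/7) = 42/257.

DWL / government spending = 42/257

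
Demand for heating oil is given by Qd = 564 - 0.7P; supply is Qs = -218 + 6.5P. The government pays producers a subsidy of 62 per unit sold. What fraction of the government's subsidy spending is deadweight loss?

Pre-subsidy: 564 - 0.7P = -218 + 6.5P gives P* = 1955/18, Q* = 17567/36.
With the subsidy, sellers receive Ps = Pb + 62 for each unit, where Pb is the price buyers pay.
Supply in terms of Pb becomes Qs = -218 + 6.5(Pb + 62) = 185 + 6.5Pb. Setting this equal to demand: 564 - 0.7Pb = 185 + 6.5Pb, so Pb = 1895/36.
Sellers receive Ps = 1895/36 + 62 = 4127/36; Q' = 564 − 0.7·(1895/36) = 37955/72.
ΔCS = ½(17567/36 + 37955/72)(1955/18 − 1895/36) = 5454605/192; ΔPS = ½(17567/36 + 37955/72)(4127/36 − 1955/18) = 587419/192.
Government spending = 62 × 37955/72 = 1176605/36.
DWL = ½ × 62 × (37955/72 − 17567/36) = 87451/72; fraction = (87451/72) / (1176605/36) = 2821/75910.

DWL / government spending = 2821/75910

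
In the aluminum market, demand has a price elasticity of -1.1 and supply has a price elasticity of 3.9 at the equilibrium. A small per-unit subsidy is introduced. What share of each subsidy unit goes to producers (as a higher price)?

For a small subsidy around the equilibrium, the benefit split depends on the relative slopes, which at a point are proportional to the elasticities.
Buyer share = εs/(εs + |εd|) = 3.9/(3.9 + 1.1) = 0.78; seller share = |εd|/(εs + |εd|) = 0.22.
So producers capture 0.22 of the subsidy.

Producer share = 0.22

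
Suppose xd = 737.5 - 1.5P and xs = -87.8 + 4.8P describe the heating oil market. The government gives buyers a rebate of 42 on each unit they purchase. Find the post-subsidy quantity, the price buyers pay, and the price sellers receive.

Pre-subsidy: 737.5 - 1.5P = -87.8 + 4.8P gives P* = 131, x* = 541.
With the rebate, buyers effectively pay Pb = Ps − 42, where Ps is the price sellers receive.
Demand in terms of Ps becomes xd = 737.5 − 1.5(Ps − 42) = 800.5 - 1.5Ps. Setting this equal to supply: 800.5 - 1.5Ps = -87.8 + 4.8Ps, so Ps = 141.
Buyers pay Pb = 141 − 42 = 99; x' = -87.8 + 4.8·141 = 589.

x' = 589; buyers pay 99; sellers receive 141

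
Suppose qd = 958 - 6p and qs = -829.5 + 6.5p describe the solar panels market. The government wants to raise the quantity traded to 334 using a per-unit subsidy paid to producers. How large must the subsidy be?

At q = 334, invert demand for the buyer price: pb = (958 − 334)/6 = 104; invert supply for the seller price: ps = (334 − (-829.5))/6.5 = 179.
The subsidy must fill the gap: s = ps − pb = 179 − 104 = 75.

Required subsidy s = 75 per unit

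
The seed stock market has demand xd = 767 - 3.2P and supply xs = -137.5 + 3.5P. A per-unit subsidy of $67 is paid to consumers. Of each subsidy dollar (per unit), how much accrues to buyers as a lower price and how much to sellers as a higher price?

Pre-subsidy: 767 - 3.2P = -137.5 + 3.5P gives P* = 135, x* = 335.
With the rebate, buyers effectively pay Pb = Ps − 67, where Ps is the price sellers receive.
Demand in terms of Ps becomes xd = 767 − 3.2(Ps − 67) = 981.4 - 3.2Ps. Setting this equal to supply: 981.4 - 3.2Ps = -137.5 + 3.5Ps, so Ps = 167.
Buyers pay Pb = 167 − 67 = 100; x' = -137.5 + 3.5·167 = 447.
Buyers' price falls by P* − Pb = 135 − 100 = 35; sellers' price rises by Ps − P* = 167 − 135 = 32.

Buyers gain $35 per unit; sellers gain $32 per unit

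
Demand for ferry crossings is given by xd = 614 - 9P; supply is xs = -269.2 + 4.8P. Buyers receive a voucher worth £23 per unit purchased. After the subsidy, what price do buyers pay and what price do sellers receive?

Pre-subsidy: 614 - 9P = -269.2 + 4.8P gives P* = 64, x* = 38.
With the rebate, buyers effectively pay Pb = Ps − 23, where Ps is the price sellers receive.
Demand in terms of Ps becomes xd = 614 − 9(Ps − 23) = 821 - 9Ps. Setting this equal to supply: 821 - 9Ps = -269.2 + 4.8Ps, so Ps = 79.
Buyers pay Pb = 79 − 23 = 56; x' = -269.2 + 4.8·79 = 110.

Buyers pay £56; sellers receive £79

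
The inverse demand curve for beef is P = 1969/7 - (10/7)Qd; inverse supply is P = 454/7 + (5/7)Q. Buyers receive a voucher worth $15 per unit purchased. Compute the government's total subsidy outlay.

Pre-subsidy: 1969/7 - (10/7)Q = 454/7 + (5/7)Q gives Q* = 101 and P* = 137.
With the rebate, buyers effectively pay Pb = Ps − 15, where Ps is the price sellers receive.
On the curves, Pb = 1969/7 - (10/7)Q and Ps = 454/7 + (5/7)Q; the wedge Ps − Pb = 15 gives 454/7 + (5/7)Q − (1969/7 - (10/7)Q) = 15, so Q' = 108.
Then Pb = 1969/7 − (10/7)·108 = 127 and Ps = 454/7 + (5/7)·108 = 142.
Government outlay = subsidy × quantity = 15 × 108 = 1620.

Government cost = $1620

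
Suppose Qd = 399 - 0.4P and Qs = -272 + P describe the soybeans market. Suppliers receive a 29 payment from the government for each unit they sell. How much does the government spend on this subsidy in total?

Government cost = 43761/7

Pre-subsidy: 399 - 0.4P = -272 + P gives P* = 3355/7, Q* = 1451/7.
With the subsidy, sellers receive Ps = Pb + 29 for each unit, where Pb is the price buyers pay.
Supply in terms of Pb becomes Qs = -272 + 1(Pb + 29) = -243 + Pb. Setting this equal to demand: 399 - 0.4Pb = -243 + Pb, so Pb = 3210/7.
Sellers receive Ps = 3210/7 + 29 = 3413/7; Q' = 399 − 0.4·(3210/7) = 1509/7.
Government outlay = subsidy × quantity = 29 × 1509/7 = 43761/7.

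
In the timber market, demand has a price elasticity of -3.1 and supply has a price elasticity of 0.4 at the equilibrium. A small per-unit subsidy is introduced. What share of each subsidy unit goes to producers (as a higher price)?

For a small subsidy around the equilibrium, the benefit split depends on the relative slopes, which at a point are proportional to the elasticities.
Buyer share = εs/(εs + |εd|) = 0.4/(0.4 + 3.1) = 4/35; seller share = |εd|/(εs + |εd|) = 31/35.
So producers capture 31/35 of the subsidy.

Producer share = 31/35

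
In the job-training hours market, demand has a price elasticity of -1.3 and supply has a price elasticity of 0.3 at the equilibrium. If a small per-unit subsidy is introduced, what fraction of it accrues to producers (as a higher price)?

Producer share = 0.8125

For a small subsidy around the equilibrium, the benefit split depends on the relative slopes, which at a point are proportional to the elasticities.
Buyer share = εs/(εs + |εd|) = 0.3/(0.3 + 1.3) = 0.1875; seller share = |εd|/(εs + |εd|) = 0.8125.
So producers capture 0.8125 of the subsidy.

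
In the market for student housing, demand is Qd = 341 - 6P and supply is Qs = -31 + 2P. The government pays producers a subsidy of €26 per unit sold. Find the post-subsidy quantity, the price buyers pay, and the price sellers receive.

Pre-subsidy: 341 - 6P = -31 + 2P gives P* = 46.5, Q* = 62.
With the subsidy, sellers receive Ps = Pb + 26 for each unit, where Pb is the price buyers pay.
Supply in terms of Pb becomes Qs = -31 + 2(Pb + 26) = 21 + 2Pb. Setting this equal to demand: 341 - 6Pb = 21 + 2Pb, so Pb = 40.
Sellers receive Ps = 40 + 26 = 66; Q' = 341 − 6·40 = 101.

Q' = 101; buyers pay €40; sellers receive €66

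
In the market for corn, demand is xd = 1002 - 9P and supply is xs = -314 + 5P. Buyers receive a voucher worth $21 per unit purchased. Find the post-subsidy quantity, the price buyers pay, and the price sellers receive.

x' = 223.5; buyers pay $86.5; sellers receive $107.5

Pre-subsidy: 1002 - 9P = -314 + 5P gives P* = 94, x* = 156.
With the rebate, buyers effectively pay Pb = Ps − 21, where Ps is the price sellers receive.
Demand in terms of Ps becomes xd = 1002 − 9(Ps − 21) = 1191 - 9Ps. Setting this equal to supply: 1191 - 9Ps = -314 + 5Ps, so Ps = 107.5.
Buyers pay Pb = 107.5 − 21 = 86.5; x' = -314 + 5·107.5 = 223.5.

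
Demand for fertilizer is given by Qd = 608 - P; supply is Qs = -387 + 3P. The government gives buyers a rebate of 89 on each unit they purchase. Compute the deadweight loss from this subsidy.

Deadweight loss = 2970.375

Pre-subsidy: 608 - P = -387 + 3P gives P* = 248.75, Q* = 359.25.
With the rebate, buyers effectively pay Pb = Ps − 89, where Ps is the price sellers receive.
Demand in terms of Ps becomes Qd = 608 − 1(Ps − 89) = 697 - Ps. Setting this equal to supply: 697 - Ps = -387 + 3Ps, so Ps = 271.
Buyers pay Pb = 271 − 89 = 182; Q' = -387 + 3·271 = 426.
The subsidy expands output by 426 − 359.25 = 66.75 past the efficient level; on those units the gap between marginal cost and willingness to pay runs from 0 up to 89.
DWL = ½ × 89 × 66.75 = 2970.375.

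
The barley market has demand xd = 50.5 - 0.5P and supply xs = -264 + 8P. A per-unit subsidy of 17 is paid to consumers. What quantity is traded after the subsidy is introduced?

Pre-subsidy: 50.5 - 0.5P = -264 + 8P gives P* = 37, x* = 32.
With the rebate, buyers effectively pay Pb = Ps − 17, where Ps is the price sellers receive.
Demand in terms of Ps becomes xd = 50.5 − 0.5(Ps − 17) = 59 - 0.5Ps. Setting this equal to supply: 59 - 0.5Ps = -264 + 8Ps, so Ps = 38.
Buyers pay Pb = 38 − 17 = 21; x' = -264 + 8·38 = 40.

x' = 40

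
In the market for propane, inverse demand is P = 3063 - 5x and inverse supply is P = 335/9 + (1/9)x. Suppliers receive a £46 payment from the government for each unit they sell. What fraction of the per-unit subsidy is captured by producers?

Producer share = 1/46

Pre-subsidy: 3063 - 5x = 335/9 + (1/9)x gives x* = 592 and P* = 103.
With the subsidy, sellers receive Ps = Pb + 46 for each unit, where Pb is the price buyers pay.
On the curves, Pb = 3063 - 5x and Ps = 335/9 + (1/9)x; the wedge Ps − Pb = 46 gives 335/9 + (1/9)x − (3063 - 5x) = 46, so x' = 601.
Then Pb = 3063 − 5·601 = 58 and Ps = 335/9 + (1/9)·601 = 104.
Buyers' price falls by P* − Pb = 103 − 58 = 45; sellers' price rises by Ps − P* = 104 − 103 = 1.
So producers capture 1/46 = 1/46 of each unit of subsidy.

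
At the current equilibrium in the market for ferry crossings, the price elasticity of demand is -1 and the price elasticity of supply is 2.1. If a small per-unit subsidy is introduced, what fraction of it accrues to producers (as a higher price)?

For a small subsidy around the equilibrium, the benefit split depends on the relative slopes, which at a point are proportional to the elasticities.
Buyer share = εs/(εs + |εd|) = 2.1/(2.1 + 1) = 21/31; seller share = |εd|/(εs + |εd|) = 10/31.
So producers capture 10/31 of the subsidy.

Producer share = 10/31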